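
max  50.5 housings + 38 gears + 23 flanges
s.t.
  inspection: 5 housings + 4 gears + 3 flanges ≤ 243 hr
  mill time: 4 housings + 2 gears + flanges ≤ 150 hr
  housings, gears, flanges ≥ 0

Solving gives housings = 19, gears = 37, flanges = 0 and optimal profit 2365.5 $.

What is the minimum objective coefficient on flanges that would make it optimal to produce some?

At the optimum: inspection uses 243 of 243 (binding); mill time uses 150 of 150 (binding).
From A_Bᵀ y = c: 5·y_inspection + 4·y_mill time = 50.5; 4·y_inspection + 2·y_mill time = 38.
This yields shadow prices y_inspection = 8.5, y_mill time = 2.
flanges enters the basis when its profit ≥ yᵀa₃ = 8.5·3 + 2·1 = 27.5.

27.5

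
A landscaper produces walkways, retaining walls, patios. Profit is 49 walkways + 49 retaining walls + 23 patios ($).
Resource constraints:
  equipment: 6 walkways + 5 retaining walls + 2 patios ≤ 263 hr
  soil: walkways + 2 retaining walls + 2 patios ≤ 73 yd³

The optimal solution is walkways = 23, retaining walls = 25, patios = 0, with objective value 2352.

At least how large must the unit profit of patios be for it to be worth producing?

28

At the optimum: equipment uses 263 of 263 (binding); soil uses 73 of 73 (binding).
From A_Bᵀ y = c: 6·y_equipment + 1·y_soil = 49; 5·y_equipment + 2·y_soil = 49.
→ y_equipment = 7 and y_soil = 7.
patios enters the basis when its profit ≥ yᵀa₃ = 7·2 + 7·2 = 28.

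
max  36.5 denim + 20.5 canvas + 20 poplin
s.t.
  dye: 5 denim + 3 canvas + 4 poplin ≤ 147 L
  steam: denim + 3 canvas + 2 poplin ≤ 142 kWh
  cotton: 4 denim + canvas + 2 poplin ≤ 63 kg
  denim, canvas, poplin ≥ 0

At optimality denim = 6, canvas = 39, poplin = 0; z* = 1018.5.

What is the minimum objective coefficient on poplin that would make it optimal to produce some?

At the optimum: dye uses 147 of 147 (binding); steam uses 123 of 142 (slack = 19); cotton uses 63 of 63 (binding).
Since steam is not tight, its dual is 0.
The binding rows give the dual system: 5·y_dye + 4·y_cotton = 36.5 and 3·y_dye + 1·y_cotton = 20.5.
This yields shadow prices y_dye = 6.5, y_cotton = 1.
poplin enters the basis when its profit ≥ yᵀa₃ = 6.5·4 + 1·2 = 28.

28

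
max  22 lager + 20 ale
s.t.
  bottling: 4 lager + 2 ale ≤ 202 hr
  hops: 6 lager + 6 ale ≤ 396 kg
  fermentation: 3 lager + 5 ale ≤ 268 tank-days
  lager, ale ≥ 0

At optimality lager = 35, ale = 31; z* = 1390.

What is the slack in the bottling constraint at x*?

bottling used = 4·35 + 2·31 = 202; slack = 202 − 202 = 0.

0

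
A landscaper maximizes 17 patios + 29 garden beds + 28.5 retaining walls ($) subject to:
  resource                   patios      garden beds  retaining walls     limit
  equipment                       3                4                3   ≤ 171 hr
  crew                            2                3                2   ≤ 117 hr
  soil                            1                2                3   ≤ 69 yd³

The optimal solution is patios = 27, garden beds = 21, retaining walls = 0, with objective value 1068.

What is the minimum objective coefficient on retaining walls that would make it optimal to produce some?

31

Check each constraint at x*: equipment 165/171 (slack 6); crew 117/117 (tight); soil 69/69 (tight).
Slack constraints have shadow price 0 (complementary slackness).
The binding rows give the dual system: 2·y_crew + 1·y_soil = 17 and 3·y_crew + 2·y_soil = 29.
This yields shadow prices y_crew = 5, y_soil = 7.
retaining walls enters the basis when its profit ≥ yᵀa₃ = 5·2 + 7·3 = 31.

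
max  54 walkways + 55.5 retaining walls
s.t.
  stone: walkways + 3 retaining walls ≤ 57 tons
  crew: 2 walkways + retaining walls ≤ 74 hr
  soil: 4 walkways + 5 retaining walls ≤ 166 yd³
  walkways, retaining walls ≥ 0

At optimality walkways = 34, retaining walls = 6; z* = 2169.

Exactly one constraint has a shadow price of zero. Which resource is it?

stone

stone: 52/57 (slack 5)
crew: 74/74 (binding)
soil: 166/166 (binding)
By complementary slackness, a constraint with positive slack has shadow price 0 → stone.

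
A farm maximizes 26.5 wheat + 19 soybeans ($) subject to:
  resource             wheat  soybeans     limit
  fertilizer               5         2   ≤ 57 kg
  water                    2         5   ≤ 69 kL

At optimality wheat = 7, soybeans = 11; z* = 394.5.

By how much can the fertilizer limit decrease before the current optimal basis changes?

Binding constraints: fertilizer, water. The basis is B = [[5,2],[2,5]] with det 21.
Per unit decrease in fertilizer, x* moves by d = (-0.2381, 0.0952).
The basis stays optimal until wheat reaches 0; allowable decrease = 29.4 kg.

29.4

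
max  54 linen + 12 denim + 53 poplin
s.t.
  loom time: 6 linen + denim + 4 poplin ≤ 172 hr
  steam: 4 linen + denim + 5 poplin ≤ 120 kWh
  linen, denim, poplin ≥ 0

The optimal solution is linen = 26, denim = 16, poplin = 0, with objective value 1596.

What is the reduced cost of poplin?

-4

Check each constraint at x*: loom time 172/172 (tight); steam 120/120 (tight).
The binding rows give the dual system: 6·y_loom time + 4·y_steam = 54 and 1·y_loom time + 1·y_steam = 12.
→ y_loom time = 3 and y_steam = 9.
Reduced cost of poplin: c₃ − yᵀa₃ = 53 − (3·4 + 9·5) = 53 − 57 = -4.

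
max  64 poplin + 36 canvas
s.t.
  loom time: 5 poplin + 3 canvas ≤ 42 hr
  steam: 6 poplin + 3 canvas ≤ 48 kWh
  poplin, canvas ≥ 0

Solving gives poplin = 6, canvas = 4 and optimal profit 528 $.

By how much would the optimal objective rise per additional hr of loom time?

Check each constraint at x*: loom time 42/42 (tight); steam 48/48 (tight).
Dual feasibility on the basic columns requires 5·y_loom time + 6·y_steam = 64, 3·y_loom time + 3·y_steam = 36.
Solving: y_loom time = 8, y_steam = 4.
Shadow price of loom time = 8.

8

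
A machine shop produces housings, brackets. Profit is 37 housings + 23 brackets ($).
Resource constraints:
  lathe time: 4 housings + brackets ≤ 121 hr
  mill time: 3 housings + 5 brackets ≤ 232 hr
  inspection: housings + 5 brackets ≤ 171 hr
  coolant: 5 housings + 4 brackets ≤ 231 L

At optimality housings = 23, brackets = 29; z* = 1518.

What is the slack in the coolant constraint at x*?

coolant used = 5·23 + 4·29 = 231; slack = 231 − 231 = 0.

0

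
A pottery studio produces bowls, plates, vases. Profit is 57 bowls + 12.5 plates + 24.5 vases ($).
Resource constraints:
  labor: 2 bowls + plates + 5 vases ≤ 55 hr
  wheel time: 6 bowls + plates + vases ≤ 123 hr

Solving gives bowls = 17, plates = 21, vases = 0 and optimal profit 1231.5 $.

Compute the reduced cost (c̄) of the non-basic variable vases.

At the optimum: labor uses 55 of 55 (binding); wheel time uses 123 of 123 (binding).
The binding rows give the dual system: 2·y_labor + 6·y_wheel time = 57 and 1·y_labor + 1·y_wheel time = 12.5.
This yields shadow prices y_labor = 4.5, y_wheel time = 8.
Reduced cost of vases: c₃ − yᵀa₃ = 24.5 − (4.5·5 + 8·1) = 24.5 − 30.5 = -6.

-6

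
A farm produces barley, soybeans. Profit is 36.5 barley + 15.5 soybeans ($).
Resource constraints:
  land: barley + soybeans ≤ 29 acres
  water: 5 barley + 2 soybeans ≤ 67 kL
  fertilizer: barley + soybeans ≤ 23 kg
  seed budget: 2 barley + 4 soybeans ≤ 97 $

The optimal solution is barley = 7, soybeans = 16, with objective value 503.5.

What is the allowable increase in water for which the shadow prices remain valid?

48

Binding constraints: water, fertilizer. The basis is B = [[5,2],[1,1]] with det 3.
Per unit increase in water, x* moves by d = (0.3333, -0.3333).
The basis stays optimal until soybeans reaches 0; allowable increase = 48 kL.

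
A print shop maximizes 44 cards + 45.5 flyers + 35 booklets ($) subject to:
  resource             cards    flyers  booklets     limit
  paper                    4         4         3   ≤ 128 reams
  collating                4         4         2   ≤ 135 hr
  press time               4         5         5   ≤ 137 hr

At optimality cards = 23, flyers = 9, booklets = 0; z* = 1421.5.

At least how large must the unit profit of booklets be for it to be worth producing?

Check each constraint at x*: paper 128/128 (tight); collating 128/135 (slack 7); press time 137/137 (tight).
Since collating is not tight, its dual is 0.
From A_Bᵀ y = c: 4·y_paper + 4·y_press time = 44; 4·y_paper + 5·y_press time = 45.5.
Solving: y_paper = 9.5, y_press time = 1.5.
booklets enters the basis when its profit ≥ yᵀa₃ = 9.5·3 + 1.5·5 = 36.

36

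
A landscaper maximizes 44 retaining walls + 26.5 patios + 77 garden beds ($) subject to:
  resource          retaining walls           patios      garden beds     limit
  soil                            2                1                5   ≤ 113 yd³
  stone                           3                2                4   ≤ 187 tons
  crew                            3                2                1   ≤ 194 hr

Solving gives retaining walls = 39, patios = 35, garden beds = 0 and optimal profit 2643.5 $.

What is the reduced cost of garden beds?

-1.5

Binding: soil and stone. Non-binding: crew (7 unused).
By complementary slackness, y = 0 for the non-binding constraint.
The binding rows give the dual system: 2·y_soil + 3·y_stone = 44 and 1·y_soil + 2·y_stone = 26.5.
This yields shadow prices y_soil = 8.5, y_stone = 9.
Reduced cost of garden beds: c₃ − yᵀa₃ = 77 − (8.5·5 + 9·4) = 77 − 78.5 = -1.5.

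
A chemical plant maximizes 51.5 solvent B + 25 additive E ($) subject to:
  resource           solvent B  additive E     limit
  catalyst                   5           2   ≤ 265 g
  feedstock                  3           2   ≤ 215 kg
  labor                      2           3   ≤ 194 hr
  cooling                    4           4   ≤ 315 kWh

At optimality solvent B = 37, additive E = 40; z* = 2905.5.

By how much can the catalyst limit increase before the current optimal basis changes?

Binding constraints: catalyst, labor. The basis is B = [[5,2],[2,3]] with det 11.
Per unit increase in catalyst, x* moves by d = (0.2727, -0.1818).
The basis stays optimal until cooling becomes binding; allowable increase = 19.25 g.

19.25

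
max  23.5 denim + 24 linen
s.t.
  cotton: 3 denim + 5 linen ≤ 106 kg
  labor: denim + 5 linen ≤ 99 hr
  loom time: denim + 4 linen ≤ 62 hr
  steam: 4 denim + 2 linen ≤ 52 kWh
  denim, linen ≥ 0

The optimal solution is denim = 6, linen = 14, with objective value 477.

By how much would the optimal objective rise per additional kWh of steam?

Binding: loom time and steam. Non-binding: cotton (18 unused), labor (23 unused).
Since cotton, labor are not tight, their duals are 0.
Dual feasibility on the basic columns requires 1·y_loom time + 4·y_steam = 23.5, 4·y_loom time + 2·y_steam = 24.
Solving: y_loom time = 3.5, y_steam = 5.
Shadow price of steam = 5.

5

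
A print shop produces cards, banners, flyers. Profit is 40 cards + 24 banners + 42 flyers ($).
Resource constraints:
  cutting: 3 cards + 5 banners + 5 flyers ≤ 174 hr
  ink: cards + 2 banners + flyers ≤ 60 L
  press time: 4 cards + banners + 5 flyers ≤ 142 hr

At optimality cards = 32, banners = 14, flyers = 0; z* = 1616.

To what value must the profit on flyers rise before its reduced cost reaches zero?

Check each constraint at x*: cutting 166/174 (slack 8); ink 60/60 (tight); press time 142/142 (tight).
Since cutting is not tight, its dual is 0.
Dual feasibility on the basic columns requires 1·y_ink + 4·y_press time = 40, 2·y_ink + 1·y_press time = 24.
This yields shadow prices y_ink = 8, y_press time = 8.
flyers enters the basis when its profit ≥ yᵀa₃ = 8·1 + 8·5 = 48.

48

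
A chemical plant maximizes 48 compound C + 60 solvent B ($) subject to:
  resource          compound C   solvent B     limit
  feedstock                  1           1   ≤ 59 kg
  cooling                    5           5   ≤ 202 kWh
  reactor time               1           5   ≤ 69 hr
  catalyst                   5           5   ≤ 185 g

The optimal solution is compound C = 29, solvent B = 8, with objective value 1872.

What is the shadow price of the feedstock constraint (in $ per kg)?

At the optimum: feedstock uses 37 of 59 (slack = 22); cooling uses 185 of 202 (slack = 17); reactor time uses 69 of 69 (binding); catalyst uses 185 of 185 (binding).
Since feedstock, cooling are not tight, their duals are 0.
From A_Bᵀ y = c: 1·y_reactor time + 5·y_catalyst = 48; 5·y_reactor time + 5·y_catalyst = 60.
Solving: y_reactor time = 3, y_catalyst = 9.
Shadow price of feedstock = 0.

0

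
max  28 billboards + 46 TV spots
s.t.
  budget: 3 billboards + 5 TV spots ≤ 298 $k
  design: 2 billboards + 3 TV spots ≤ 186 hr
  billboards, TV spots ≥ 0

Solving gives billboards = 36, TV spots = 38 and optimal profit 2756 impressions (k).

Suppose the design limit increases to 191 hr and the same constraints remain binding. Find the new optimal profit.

2766

Check each constraint at x*: budget 298/298 (tight); design 186/186 (tight).
Dual feasibility on the basic columns requires 3·y_budget + 2·y_design = 28, 5·y_budget + 3·y_design = 46.
This yields shadow prices y_budget = 8, y_design = 2.
Δz = y_design·Δb = 2 × (5) = 10, so new z* = 2756 + 10 = 2766.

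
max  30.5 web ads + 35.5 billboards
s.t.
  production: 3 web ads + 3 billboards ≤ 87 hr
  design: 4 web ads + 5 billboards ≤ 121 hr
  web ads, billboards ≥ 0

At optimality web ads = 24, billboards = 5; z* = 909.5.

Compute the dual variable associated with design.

5

At the optimum: production uses 87 of 87 (binding); design uses 121 of 121 (binding).
Dual feasibility on the basic columns requires 3·y_production + 4·y_design = 30.5, 3·y_production + 5·y_design = 35.5.
→ y_production = 3.5 and y_design = 5.
Shadow price of design = 5.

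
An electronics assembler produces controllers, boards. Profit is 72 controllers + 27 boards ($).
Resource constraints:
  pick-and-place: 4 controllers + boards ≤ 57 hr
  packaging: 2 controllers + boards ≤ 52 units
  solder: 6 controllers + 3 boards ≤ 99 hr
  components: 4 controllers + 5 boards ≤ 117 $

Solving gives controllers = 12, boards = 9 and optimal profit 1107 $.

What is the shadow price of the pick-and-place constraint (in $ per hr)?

9

Binding: pick-and-place and solder. Non-binding: packaging (19 unused), components (24 unused).
Since packaging, components are not tight, their duals are 0.
Dual feasibility on the basic columns requires 4·y_pick-and-place + 6·y_solder = 72, 1·y_pick-and-place + 3·y_solder = 27.
Solving: y_pick-and-place = 9, y_solder = 6.
Shadow price of pick-and-place = 9.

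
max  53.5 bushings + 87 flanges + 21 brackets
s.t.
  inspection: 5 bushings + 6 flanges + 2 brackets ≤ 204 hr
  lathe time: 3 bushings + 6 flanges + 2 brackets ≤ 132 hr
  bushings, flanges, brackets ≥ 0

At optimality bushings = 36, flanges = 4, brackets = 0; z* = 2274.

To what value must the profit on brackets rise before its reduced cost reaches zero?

29

Check each constraint at x*: inspection 204/204 (tight); lathe time 132/132 (tight).
The binding rows give the dual system: 5·y_inspection + 3·y_lathe time = 53.5 and 6·y_inspection + 6·y_lathe time = 87.
→ y_inspection = 5 and y_lathe time = 9.5.
brackets enters the basis when its profit ≥ yᵀa₃ = 5·2 + 9.5·2 = 29.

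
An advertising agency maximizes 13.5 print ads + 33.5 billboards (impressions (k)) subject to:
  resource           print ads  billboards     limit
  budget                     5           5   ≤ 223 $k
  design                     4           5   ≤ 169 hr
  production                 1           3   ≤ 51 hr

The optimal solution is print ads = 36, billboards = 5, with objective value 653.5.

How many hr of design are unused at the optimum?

0

design used = 4·36 + 5·5 = 169; slack = 169 − 169 = 0.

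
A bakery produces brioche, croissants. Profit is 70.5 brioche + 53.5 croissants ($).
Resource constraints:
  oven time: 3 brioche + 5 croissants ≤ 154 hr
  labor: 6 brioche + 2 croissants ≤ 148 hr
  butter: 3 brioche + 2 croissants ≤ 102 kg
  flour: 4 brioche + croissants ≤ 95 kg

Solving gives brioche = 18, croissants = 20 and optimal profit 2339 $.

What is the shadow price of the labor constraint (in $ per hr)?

8

Binding: oven time and labor. Non-binding: butter (8 unused), flour (3 unused).
By complementary slackness, y = 0 for the non-binding constraints.
Dual feasibility on the basic columns requires 3·y_oven time + 6·y_labor = 70.5, 5·y_oven time + 2·y_labor = 53.5.
Solving: y_oven time = 7.5, y_labor = 8.
Shadow price of labor = 8.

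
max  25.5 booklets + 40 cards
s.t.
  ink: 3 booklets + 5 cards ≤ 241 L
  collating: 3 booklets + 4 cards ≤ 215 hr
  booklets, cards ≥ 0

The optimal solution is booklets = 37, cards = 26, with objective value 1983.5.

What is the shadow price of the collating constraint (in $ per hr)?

2.5

Both ink and collating are binding at x*.
The binding rows give the dual system: 3·y_ink + 3·y_collating = 25.5 and 5·y_ink + 4·y_collating = 40.
→ y_ink = 6 and y_collating = 2.5.
Shadow price of collating = 2.5.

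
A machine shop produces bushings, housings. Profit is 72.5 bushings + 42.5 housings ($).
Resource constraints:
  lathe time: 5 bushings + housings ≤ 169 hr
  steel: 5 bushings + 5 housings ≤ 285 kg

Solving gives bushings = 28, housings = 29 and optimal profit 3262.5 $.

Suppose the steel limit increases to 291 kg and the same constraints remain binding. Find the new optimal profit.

At the optimum: lathe time uses 169 of 169 (binding); steel uses 285 of 285 (binding).
Dual feasibility on the basic columns requires 5·y_lathe time + 5·y_steel = 72.5, 1·y_lathe time + 5·y_steel = 42.5.
Solving: y_lathe time = 7.5, y_steel = 7.
Δz = y_steel·Δb = 7 × (6) = 42, so new z* = 3262.5 + 42 = 3304.5.

3304.5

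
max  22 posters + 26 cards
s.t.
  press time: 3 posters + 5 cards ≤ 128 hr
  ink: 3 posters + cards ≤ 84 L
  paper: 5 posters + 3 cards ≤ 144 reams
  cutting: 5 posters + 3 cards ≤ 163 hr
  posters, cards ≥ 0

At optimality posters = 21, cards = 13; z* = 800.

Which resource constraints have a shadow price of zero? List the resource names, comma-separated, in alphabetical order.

cutting, ink

press time: 128/128 (binding)
ink: 76/84 (slack 8)
paper: 144/144 (binding)
cutting: 144/163 (slack 19)
By complementary slackness, a constraint with positive slack has shadow price 0 → cutting, ink.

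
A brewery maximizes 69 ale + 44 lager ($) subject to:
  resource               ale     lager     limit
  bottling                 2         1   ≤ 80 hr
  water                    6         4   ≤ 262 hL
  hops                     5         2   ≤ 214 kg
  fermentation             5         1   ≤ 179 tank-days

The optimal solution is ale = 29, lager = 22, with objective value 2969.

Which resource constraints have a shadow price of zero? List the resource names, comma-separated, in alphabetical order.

bottling: 80/80 (binding)
water: 262/262 (binding)
hops: 189/214 (slack 25)
fermentation: 167/179 (slack 12)
By complementary slackness, a constraint with positive slack has shadow price 0 → fermentation, hops.

fermentation, hops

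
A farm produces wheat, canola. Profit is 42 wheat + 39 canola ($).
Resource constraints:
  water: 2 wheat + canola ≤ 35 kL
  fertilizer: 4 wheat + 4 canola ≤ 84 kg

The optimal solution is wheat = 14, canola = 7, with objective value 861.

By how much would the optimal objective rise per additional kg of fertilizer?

At the optimum: water uses 35 of 35 (binding); fertilizer uses 84 of 84 (binding).
The binding rows give the dual system: 2·y_water + 4·y_fertilizer = 42 and 1·y_water + 4·y_fertilizer = 39.
Solving: y_water = 3, y_fertilizer = 9.
Shadow price of fertilizer = 9.

9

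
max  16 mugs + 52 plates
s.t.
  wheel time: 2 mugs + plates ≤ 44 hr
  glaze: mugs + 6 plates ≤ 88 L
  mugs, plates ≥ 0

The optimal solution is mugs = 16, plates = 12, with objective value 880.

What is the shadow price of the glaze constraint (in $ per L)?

Both wheel time and glaze are binding at x*.
Dual feasibility on the basic columns requires 2·y_wheel time + 1·y_glaze = 16, 1·y_wheel time + 6·y_glaze = 52.
→ y_wheel time = 4 and y_glaze = 8.
Shadow price of glaze = 8.

8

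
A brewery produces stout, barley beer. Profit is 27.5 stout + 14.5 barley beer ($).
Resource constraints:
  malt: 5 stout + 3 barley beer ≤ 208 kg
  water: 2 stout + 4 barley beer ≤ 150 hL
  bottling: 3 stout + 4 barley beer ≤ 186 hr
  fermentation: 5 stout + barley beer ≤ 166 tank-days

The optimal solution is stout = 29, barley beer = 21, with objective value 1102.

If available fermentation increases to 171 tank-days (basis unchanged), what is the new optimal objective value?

Binding: malt and fermentation. Non-binding: water (8 unused), bottling (15 unused).
Since water, bottling are not tight, their duals are 0.
Dual feasibility on the basic columns requires 5·y_malt + 5·y_fermentation = 27.5, 3·y_malt + 1·y_fermentation = 14.5.
Solving: y_malt = 4.5, y_fermentation = 1.
Δz = y_fermentation·Δb = 1 × (5) = 5, so new z* = 1102 + 5 = 1107.

1107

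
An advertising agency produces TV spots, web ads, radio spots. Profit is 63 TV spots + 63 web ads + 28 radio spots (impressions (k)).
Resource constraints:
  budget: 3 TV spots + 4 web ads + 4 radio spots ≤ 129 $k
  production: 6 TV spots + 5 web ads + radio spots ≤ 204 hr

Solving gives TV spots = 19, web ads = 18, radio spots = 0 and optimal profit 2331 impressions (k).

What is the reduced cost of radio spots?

-7

Check each constraint at x*: budget 129/129 (tight); production 204/204 (tight).
The binding rows give the dual system: 3·y_budget + 6·y_production = 63 and 4·y_budget + 5·y_production = 63.
→ y_budget = 7 and y_production = 7.
Reduced cost of radio spots: c₃ − yᵀa₃ = 28 − (7·4 + 7·1) = 28 − 35 = -7.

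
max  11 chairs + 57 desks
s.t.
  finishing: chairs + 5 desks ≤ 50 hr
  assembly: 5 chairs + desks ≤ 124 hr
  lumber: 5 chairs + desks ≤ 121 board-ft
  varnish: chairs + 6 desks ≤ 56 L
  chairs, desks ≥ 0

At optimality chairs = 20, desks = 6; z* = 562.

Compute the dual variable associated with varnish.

2

At the optimum: finishing uses 50 of 50 (binding); assembly uses 106 of 124 (slack = 18); lumber uses 106 of 121 (slack = 15); varnish uses 56 of 56 (binding).
By complementary slackness, y = 0 for the non-binding constraints.
The binding rows give the dual system: 1·y_finishing + 1·y_varnish = 11 and 5·y_finishing + 6·y_varnish = 57.
Solving: y_finishing = 9, y_varnish = 2.
Shadow price of varnish = 2.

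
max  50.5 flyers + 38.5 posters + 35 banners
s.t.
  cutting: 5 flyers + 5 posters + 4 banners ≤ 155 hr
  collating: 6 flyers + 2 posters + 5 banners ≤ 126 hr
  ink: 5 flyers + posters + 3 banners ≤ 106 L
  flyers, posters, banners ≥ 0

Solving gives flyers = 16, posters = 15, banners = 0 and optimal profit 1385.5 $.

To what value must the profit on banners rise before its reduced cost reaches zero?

41

Binding: cutting and collating. Non-binding: ink (11 unused).
Since ink is not tight, its dual is 0.
Dual feasibility on the basic columns requires 5·y_cutting + 6·y_collating = 50.5, 5·y_cutting + 2·y_collating = 38.5.
Solving: y_cutting = 6.5, y_collating = 3.
banners enters the basis when its profit ≥ yᵀa₃ = 6.5·4 + 3·5 = 41.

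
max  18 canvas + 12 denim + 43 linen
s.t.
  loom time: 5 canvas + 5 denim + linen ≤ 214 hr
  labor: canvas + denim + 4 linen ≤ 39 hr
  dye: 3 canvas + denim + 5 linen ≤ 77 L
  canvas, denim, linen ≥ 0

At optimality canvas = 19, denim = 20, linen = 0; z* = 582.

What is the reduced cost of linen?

Binding: labor and dye. Non-binding: loom time (19 unused).
By complementary slackness, y = 0 for the non-binding constraint.
The binding rows give the dual system: 1·y_labor + 3·y_dye = 18 and 1·y_labor + 1·y_dye = 12.
This yields shadow prices y_labor = 9, y_dye = 3.
Reduced cost of linen: c₃ − yᵀa₃ = 43 − (9·4 + 3·5) = 43 − 51 = -8.

-8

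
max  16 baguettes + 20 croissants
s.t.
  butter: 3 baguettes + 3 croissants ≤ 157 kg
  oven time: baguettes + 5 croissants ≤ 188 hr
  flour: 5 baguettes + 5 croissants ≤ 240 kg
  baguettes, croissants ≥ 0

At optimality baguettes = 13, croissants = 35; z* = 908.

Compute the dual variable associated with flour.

3

At the optimum: butter uses 144 of 157 (slack = 13); oven time uses 188 of 188 (binding); flour uses 240 of 240 (binding).
Slack constraints have shadow price 0 (complementary slackness).
The binding rows give the dual system: 1·y_oven time + 5·y_flour = 16 and 5·y_oven time + 5·y_flour = 20.
→ y_oven time = 1 and y_flour = 3.
Shadow price of flour = 3.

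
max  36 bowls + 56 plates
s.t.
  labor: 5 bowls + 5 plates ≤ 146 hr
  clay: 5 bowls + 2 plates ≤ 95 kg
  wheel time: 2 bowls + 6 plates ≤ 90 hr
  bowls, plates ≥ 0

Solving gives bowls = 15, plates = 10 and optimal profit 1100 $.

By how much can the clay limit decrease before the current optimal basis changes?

Binding constraints: clay, wheel time. The basis is B = [[5,2],[2,6]] with det 26.
Per unit decrease in clay, x* moves by d = (-0.2308, 0.0769).
The basis stays optimal until bowls reaches 0; allowable decrease = 65 kg.

65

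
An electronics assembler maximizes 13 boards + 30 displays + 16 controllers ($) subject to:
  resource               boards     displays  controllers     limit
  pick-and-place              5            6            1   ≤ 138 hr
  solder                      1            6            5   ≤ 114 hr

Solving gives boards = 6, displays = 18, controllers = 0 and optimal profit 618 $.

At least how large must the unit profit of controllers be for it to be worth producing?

17

Check each constraint at x*: pick-and-place 138/138 (tight); solder 114/114 (tight).
From A_Bᵀ y = c: 5·y_pick-and-place + 1·y_solder = 13; 6·y_pick-and-place + 6·y_solder = 30.
→ y_pick-and-place = 2 and y_solder = 3.
controllers enters the basis when its profit ≥ yᵀa₃ = 2·1 + 3·5 = 17.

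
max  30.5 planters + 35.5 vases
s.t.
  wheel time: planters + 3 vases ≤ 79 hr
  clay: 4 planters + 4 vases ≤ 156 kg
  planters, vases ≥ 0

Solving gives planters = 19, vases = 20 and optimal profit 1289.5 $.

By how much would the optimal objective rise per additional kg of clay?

7

At the optimum: wheel time uses 79 of 79 (binding); clay uses 156 of 156 (binding).
From A_Bᵀ y = c: 1·y_wheel time + 4·y_clay = 30.5; 3·y_wheel time + 4·y_clay = 35.5.
Solving: y_wheel time = 2.5, y_clay = 7.
Shadow price of clay = 7.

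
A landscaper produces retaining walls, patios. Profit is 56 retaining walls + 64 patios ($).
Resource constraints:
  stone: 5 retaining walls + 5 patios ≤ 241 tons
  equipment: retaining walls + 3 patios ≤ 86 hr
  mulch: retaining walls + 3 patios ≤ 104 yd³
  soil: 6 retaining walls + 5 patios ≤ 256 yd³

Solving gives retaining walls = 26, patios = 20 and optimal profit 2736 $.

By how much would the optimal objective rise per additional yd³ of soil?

8

Binding: equipment and soil. Non-binding: stone (11 unused), mulch (18 unused).
Slack constraints have shadow price 0 (complementary slackness).
Dual feasibility on the basic columns requires 1·y_equipment + 6·y_soil = 56, 3·y_equipment + 5·y_soil = 64.
This yields shadow prices y_equipment = 8, y_soil = 8.
Shadow price of soil = 8.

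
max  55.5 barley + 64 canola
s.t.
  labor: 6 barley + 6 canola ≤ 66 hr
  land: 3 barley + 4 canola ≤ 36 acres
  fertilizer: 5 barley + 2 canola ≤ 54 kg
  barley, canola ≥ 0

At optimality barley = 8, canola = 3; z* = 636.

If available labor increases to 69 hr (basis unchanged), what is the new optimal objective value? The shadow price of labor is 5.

Δb = 3, so new z* = 636 + (5)·(3) = 636 + 15 = 651.

651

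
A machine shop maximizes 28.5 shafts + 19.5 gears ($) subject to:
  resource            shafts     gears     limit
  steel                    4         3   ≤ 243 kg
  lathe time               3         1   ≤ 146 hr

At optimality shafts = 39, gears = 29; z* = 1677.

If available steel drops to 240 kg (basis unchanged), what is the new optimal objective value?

1659

Check each constraint at x*: steel 243/243 (tight); lathe time 146/146 (tight).
From A_Bᵀ y = c: 4·y_steel + 3·y_lathe time = 28.5; 3·y_steel + 1·y_lathe time = 19.5.
Solving: y_steel = 6, y_lathe time = 1.5.
Δz = y_steel·Δb = 6 × (-3) = -18, so new z* = 1677 − 18 = 1659.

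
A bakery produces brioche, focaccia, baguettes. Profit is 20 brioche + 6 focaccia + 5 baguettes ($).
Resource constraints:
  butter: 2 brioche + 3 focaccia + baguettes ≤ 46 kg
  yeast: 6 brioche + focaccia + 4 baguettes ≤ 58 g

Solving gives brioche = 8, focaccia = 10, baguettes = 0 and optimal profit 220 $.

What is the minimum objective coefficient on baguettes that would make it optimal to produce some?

13

Check each constraint at x*: butter 46/46 (tight); yeast 58/58 (tight).
Dual feasibility on the basic columns requires 2·y_butter + 6·y_yeast = 20, 3·y_butter + 1·y_yeast = 6.
Solving: y_butter = 1, y_yeast = 3.
baguettes enters the basis when its profit ≥ yᵀa₃ = 1·1 + 3·4 = 13.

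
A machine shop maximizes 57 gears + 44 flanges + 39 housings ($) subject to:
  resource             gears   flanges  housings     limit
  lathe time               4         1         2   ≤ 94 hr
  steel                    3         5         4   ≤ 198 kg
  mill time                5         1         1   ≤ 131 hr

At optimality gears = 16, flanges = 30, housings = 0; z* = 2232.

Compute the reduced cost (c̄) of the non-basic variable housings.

-7

At the optimum: lathe time uses 94 of 94 (binding); steel uses 198 of 198 (binding); mill time uses 110 of 131 (slack = 21).
Since mill time is not tight, its dual is 0.
Dual feasibility on the basic columns requires 4·y_lathe time + 3·y_steel = 57, 1·y_lathe time + 5·y_steel = 44.
This yields shadow prices y_lathe time = 9, y_steel = 7.
Reduced cost of housings: c₃ − yᵀa₃ = 39 − (9·2 + 7·4) = 39 − 46 = -7.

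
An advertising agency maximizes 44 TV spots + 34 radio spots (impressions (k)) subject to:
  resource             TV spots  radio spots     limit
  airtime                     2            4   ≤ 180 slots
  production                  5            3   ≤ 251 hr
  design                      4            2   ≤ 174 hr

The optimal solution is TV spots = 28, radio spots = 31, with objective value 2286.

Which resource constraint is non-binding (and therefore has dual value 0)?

production

airtime: 180/180 (binding)
production: 233/251 (slack 18)
design: 174/174 (binding)
By complementary slackness, a constraint with positive slack has shadow price 0 → production.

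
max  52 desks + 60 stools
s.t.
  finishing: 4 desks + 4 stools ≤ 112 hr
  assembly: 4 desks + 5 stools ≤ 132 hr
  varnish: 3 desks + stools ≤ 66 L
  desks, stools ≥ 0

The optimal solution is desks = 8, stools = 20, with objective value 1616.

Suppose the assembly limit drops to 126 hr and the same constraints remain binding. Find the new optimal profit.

1568

Binding: finishing and assembly. Non-binding: varnish (22 unused).
Since varnish is not tight, its dual is 0.
Dual feasibility on the basic columns requires 4·y_finishing + 4·y_assembly = 52, 4·y_finishing + 5·y_assembly = 60.
→ y_finishing = 5 and y_assembly = 8.
Δz = y_assembly·Δb = 8 × (-6) = -48, so new z* = 1616 − 48 = 1568.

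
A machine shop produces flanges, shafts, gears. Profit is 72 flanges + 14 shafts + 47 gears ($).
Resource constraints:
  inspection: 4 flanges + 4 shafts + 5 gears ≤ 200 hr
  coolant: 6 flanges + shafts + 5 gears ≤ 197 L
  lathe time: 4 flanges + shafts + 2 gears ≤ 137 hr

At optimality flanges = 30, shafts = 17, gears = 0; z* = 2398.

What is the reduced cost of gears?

-5

Binding: coolant and lathe time. Non-binding: inspection (12 unused).
Slack constraints have shadow price 0 (complementary slackness).
From A_Bᵀ y = c: 6·y_coolant + 4·y_lathe time = 72; 1·y_coolant + 1·y_lathe time = 14.
→ y_coolant = 8 and y_lathe time = 6.
Reduced cost of gears: c₃ − yᵀa₃ = 47 − (8·5 + 6·2) = 47 − 52 = -5.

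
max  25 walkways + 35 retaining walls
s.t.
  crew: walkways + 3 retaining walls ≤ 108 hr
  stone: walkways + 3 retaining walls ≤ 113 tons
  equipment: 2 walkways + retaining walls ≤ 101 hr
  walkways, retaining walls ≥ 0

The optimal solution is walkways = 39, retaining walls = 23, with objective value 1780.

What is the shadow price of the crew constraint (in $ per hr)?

9

Check each constraint at x*: crew 108/108 (tight); stone 108/113 (slack 5); equipment 101/101 (tight).
Slack constraints have shadow price 0 (complementary slackness).
The binding rows give the dual system: 1·y_crew + 2·y_equipment = 25 and 3·y_crew + 1·y_equipment = 35.
This yields shadow prices y_crew = 9, y_equipment = 8.
Shadow price of crew = 9.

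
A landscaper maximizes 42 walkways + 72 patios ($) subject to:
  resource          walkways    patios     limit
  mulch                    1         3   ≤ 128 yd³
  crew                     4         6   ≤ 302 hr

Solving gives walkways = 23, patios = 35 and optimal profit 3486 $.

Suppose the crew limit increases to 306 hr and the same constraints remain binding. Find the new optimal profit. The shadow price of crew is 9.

Δb = 4, so new z* = 3486 + (9)·(4) = 3486 + 36 = 3522.

3522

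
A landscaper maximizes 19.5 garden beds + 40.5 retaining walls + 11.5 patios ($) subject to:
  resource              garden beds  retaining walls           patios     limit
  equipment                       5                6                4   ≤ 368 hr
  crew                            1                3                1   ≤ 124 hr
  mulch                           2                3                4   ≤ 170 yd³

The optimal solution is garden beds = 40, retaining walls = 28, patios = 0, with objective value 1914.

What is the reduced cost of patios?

-6

At the optimum: equipment uses 368 of 368 (binding); crew uses 124 of 124 (binding); mulch uses 164 of 170 (slack = 6).
By complementary slackness, y = 0 for the non-binding constraint.
From A_Bᵀ y = c: 5·y_equipment + 1·y_crew = 19.5; 6·y_equipment + 3·y_crew = 40.5.
Solving: y_equipment = 2, y_crew = 9.5.
Reduced cost of patios: c₃ − yᵀa₃ = 11.5 − (2·4 + 9.5·1) = 11.5 − 17.5 = -6.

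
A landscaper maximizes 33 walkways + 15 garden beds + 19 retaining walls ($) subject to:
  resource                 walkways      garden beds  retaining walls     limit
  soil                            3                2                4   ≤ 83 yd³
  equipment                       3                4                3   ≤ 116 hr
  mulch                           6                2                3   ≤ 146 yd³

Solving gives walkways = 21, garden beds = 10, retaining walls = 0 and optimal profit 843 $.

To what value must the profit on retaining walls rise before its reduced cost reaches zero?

Check each constraint at x*: soil 83/83 (tight); equipment 103/116 (slack 13); mulch 146/146 (tight).
Slack constraints have shadow price 0 (complementary slackness).
Dual feasibility on the basic columns requires 3·y_soil + 6·y_mulch = 33, 2·y_soil + 2·y_mulch = 15.
Solving: y_soil = 4, y_mulch = 3.5.
retaining walls enters the basis when its profit ≥ yᵀa₃ = 4·4 + 3.5·3 = 26.5.

26.5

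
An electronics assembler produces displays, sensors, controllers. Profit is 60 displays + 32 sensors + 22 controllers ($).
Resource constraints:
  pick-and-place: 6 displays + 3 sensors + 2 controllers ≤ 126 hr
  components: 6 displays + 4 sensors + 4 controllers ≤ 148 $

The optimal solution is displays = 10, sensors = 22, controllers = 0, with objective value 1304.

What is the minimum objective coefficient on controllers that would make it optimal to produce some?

At the optimum: pick-and-place uses 126 of 126 (binding); components uses 148 of 148 (binding).
The binding rows give the dual system: 6·y_pick-and-place + 6·y_components = 60 and 3·y_pick-and-place + 4·y_components = 32.
This yields shadow prices y_pick-and-place = 8, y_components = 2.
controllers enters the basis when its profit ≥ yᵀa₃ = 8·2 + 2·4 = 24.

24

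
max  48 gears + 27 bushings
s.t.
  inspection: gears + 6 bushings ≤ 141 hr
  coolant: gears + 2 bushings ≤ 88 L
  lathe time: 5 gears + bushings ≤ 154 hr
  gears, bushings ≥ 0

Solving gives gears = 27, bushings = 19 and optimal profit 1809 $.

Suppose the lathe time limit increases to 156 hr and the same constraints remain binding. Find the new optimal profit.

1827

Check each constraint at x*: inspection 141/141 (tight); coolant 65/88 (slack 23); lathe time 154/154 (tight).
Slack constraints have shadow price 0 (complementary slackness).
The binding rows give the dual system: 1·y_inspection + 5·y_lathe time = 48 and 6·y_inspection + 1·y_lathe time = 27.
→ y_inspection = 3 and y_lathe time = 9.
Δz = y_lathe time·Δb = 9 × (2) = 18, so new z* = 1809 + 18 = 1827.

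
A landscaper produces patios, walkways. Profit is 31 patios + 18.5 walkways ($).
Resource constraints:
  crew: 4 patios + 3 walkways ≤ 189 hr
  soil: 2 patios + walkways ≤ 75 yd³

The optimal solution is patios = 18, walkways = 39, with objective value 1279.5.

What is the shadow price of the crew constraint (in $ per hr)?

3

Both crew and soil are binding at x*.
From A_Bᵀ y = c: 4·y_crew + 2·y_soil = 31; 3·y_crew + 1·y_soil = 18.5.
This yields shadow prices y_crew = 3, y_soil = 9.5.
Shadow price of crew = 3.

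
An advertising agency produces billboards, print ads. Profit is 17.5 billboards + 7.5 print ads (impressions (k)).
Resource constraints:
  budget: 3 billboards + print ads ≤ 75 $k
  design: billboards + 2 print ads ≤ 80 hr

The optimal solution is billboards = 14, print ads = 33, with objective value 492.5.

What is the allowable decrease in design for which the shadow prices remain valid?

Binding constraints: budget, design. The basis is B = [[3,1],[1,2]] with det 5.
Per unit decrease in design, x* moves by d = (0.2, -0.6).
The basis stays optimal until print ads reaches 0; allowable decrease = 55 hr.

55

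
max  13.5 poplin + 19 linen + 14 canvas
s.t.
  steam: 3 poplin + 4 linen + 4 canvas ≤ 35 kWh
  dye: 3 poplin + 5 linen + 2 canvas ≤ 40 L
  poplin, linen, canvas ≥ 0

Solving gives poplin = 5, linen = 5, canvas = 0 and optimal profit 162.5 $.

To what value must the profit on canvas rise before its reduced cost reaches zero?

16

At the optimum: steam uses 35 of 35 (binding); dye uses 40 of 40 (binding).
Dual feasibility on the basic columns requires 3·y_steam + 3·y_dye = 13.5, 4·y_steam + 5·y_dye = 19.
→ y_steam = 3.5 and y_dye = 1.
canvas enters the basis when its profit ≥ yᵀa₃ = 3.5·4 + 1·2 = 16.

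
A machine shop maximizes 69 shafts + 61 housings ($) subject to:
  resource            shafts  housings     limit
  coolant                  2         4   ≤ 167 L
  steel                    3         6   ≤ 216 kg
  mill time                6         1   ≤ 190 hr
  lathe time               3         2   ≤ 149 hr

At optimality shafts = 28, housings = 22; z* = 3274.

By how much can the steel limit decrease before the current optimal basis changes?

Binding constraints: steel, mill time. The basis is B = [[3,6],[6,1]] with det -33.
Per unit decrease in steel, x* moves by d = (0.0303, -0.1818).
The basis stays optimal until housings reaches 0; allowable decrease = 121 kg.

121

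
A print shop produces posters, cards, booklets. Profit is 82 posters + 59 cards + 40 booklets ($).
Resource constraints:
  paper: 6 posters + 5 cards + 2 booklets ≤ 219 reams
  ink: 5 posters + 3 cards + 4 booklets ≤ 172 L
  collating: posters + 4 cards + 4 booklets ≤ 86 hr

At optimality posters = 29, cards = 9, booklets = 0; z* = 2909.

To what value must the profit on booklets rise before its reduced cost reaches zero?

At the optimum: paper uses 219 of 219 (binding); ink uses 172 of 172 (binding); collating uses 65 of 86 (slack = 21).
Slack constraints have shadow price 0 (complementary slackness).
The binding rows give the dual system: 6·y_paper + 5·y_ink = 82 and 5·y_paper + 3·y_ink = 59.
This yields shadow prices y_paper = 7, y_ink = 8.
booklets enters the basis when its profit ≥ yᵀa₃ = 7·2 + 8·4 = 46.

46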